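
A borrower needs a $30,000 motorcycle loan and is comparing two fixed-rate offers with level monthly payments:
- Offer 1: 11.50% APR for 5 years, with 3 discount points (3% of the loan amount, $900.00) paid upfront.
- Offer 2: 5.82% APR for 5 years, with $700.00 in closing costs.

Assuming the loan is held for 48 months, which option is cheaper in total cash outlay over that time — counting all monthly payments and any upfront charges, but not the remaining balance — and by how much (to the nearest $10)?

Offer 1: at 11.50% the monthly rate is 0.0095833, so the payment is 30,000 × 0.0095833 / (1 − 1.0095833^−60) = $659.78.
Offer 2: monthly rate = 5.82%/12 = 0.0048500; payment = 30,000 × 0.0048500 / (1 − (1+0.0048500)^−60) = $577.48.
Over 48 months: Offer 1 costs 48 × $659.78 + $900.00 = $32,569.44; Offer 2 costs 48 × $577.48 + $700.00 = $28,419.04.
Offer 2 is cheaper by $32,569.44 − $28,419.04 = $4,150.40.

Offer 2 by $4,150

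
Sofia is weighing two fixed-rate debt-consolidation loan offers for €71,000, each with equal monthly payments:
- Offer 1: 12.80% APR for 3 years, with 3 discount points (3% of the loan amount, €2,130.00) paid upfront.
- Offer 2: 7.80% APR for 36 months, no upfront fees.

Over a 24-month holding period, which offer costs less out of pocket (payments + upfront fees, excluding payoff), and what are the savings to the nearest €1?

Offer 1: at 12.80% the monthly rate is 0.0106667, so the payment is 71,000 × 0.0106667 / (1 − 1.0106667^−36) = €2,385.44.
Offer 2: at 7.80% the monthly rate is 0.0065000, so the payment is 71,000 × 0.0065000 / (1 − 1.0065000^−36) = €2,218.34.
Over 24 months: Offer 1 costs 24 × €2,385.44 + €2,130.00 = €59,380.56; Offer 2 costs 24 × €2,218.34 = €53,240.16.
Offer 2 is cheaper by €59,380.56 − €53,240.16 = €6,140.40.

Offer 2 by €6,140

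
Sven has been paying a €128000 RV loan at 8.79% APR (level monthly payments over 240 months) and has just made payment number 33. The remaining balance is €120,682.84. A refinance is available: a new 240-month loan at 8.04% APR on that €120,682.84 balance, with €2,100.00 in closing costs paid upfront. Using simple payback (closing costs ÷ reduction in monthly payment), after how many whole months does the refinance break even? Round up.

Current payment = 128,000 × 8.79%/12 / (1 − (1+0.0073250)^−240) = €1,134.42.
Refinanced payment = 120,682.84 × 0.0067000 / (1 − (1+0.0067000)^−240) = €1,012.45.
Monthly savings = €1,134.42 − €1,012.45 = €121.97.
Break-even = €2,100.00 / €121.97 = 17.22 → 18 months.

18 months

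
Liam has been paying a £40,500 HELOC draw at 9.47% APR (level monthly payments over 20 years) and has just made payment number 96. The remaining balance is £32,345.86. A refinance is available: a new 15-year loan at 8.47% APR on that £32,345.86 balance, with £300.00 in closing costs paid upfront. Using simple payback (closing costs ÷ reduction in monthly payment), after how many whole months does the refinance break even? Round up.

Current payment = 40,500 × 9.47%/12 / (1 − (1+0.0078917)^−240) = £376.72.
Refinanced payment = 32,345.86 × 0.0070583 / (1 − (1+0.0070583)^−180) = £317.95.
Monthly savings = £376.72 − £317.95 = £58.77.
Break-even = £300.00 / £58.77 = 5.10 → 6 months.

6 months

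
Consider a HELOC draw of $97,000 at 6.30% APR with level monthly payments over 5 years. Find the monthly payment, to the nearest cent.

Monthly rate = 6.3%/12 = 0.0052500; payment = 97,000 × 0.0052500 / (1 − (1+0.0052500)^−60) = $1,888.84.

$1,888.84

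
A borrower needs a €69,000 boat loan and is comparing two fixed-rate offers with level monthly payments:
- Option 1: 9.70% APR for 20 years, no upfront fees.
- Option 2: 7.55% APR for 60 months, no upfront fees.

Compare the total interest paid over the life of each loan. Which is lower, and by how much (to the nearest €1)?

Option 1: monthly rate = 9.7%/12 = 0.0080833; payment = 69,000 × 0.0080833 / (1 − (1+0.0080833)^−240) = €652.21.
Total interest on Option 1 = 240 × €652.21 − €69,000 = €87,530.40.
Option 2: monthly rate = 7.55%/12 = 0.0062917; payment = 69,000 × 0.0062917 / (1 − (1+0.0062917)^−60) = €1,384.26.
Total interest on Option 2 = 60 × €1,384.26 − €69,000 = €14,055.60.
Option 2 is lower by €73,474.80.

Option 2 by €73,475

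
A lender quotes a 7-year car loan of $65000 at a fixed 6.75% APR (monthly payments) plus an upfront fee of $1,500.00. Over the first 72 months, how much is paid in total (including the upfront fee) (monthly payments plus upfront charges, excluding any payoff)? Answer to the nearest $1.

At 6.75% the monthly rate is 0.0056250, so the payment is 65,000 × 0.0056250 / (1 − 1.0056250^−84) = $973.10.
Total outlay = 72 × $973.10 + $1,500.00 = $71,563.20.

$71,563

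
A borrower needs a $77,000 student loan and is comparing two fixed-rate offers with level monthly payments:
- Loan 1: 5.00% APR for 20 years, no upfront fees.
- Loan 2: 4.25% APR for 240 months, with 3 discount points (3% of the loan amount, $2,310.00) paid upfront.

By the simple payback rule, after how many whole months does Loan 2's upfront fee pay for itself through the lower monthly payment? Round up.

Loan 1: at 5.00% the monthly rate is 0.0041667, so the payment is 77,000 × 0.0041667 / (1 − 1.0041667^−240) = $508.17.
Loan 2: at 4.25% the monthly rate is 0.0035417, so the payment is 77,000 × 0.0035417 / (1 − 1.0035417^−240) = $476.81.
Monthly savings = $508.17 − $476.81 = $31.36.
Break-even = $2,310.00 / $31.36 = 73.66 → 74 months.

74 months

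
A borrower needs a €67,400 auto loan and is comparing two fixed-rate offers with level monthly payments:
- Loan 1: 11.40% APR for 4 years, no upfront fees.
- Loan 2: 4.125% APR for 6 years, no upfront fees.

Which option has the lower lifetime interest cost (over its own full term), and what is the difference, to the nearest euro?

Loan 1: at 11.40% the monthly rate is 0.0095000, so the payment is 67,400 × 0.0095000 / (1 − 1.0095000^−48) = €1,755.11.
Total interest on Loan 1 = 48 × €1,755.11 − €67,400 = €16,845.28.
Loan 2: at 4.125% the monthly rate is 0.0034375, so the payment is 67,400 × 0.0034375 / (1 − 1.0034375^−72) = €1,058.33.
Total interest on Loan 2 = 72 × €1,058.33 − €67,400 = €8,799.76.
Loan 2 is lower by €8,045.52.

Loan 2 by €8,046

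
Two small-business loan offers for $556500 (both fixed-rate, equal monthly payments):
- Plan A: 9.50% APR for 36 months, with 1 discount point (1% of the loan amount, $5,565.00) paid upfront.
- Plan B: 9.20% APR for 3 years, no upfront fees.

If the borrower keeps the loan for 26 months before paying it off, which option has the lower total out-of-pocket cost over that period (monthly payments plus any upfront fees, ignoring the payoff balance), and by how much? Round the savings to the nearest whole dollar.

Plan B by $7,591

Plan A: at 9.50% the monthly rate is 0.0079167, so the payment is 556,500 × 0.0079167 / (1 − 1.0079167^−36) = $17,826.34.
Plan B: monthly rate = 9.2%/12 = 0.0076667; payment = 556,500 × 0.0076667 / (1 − (1+0.0076667)^−36) = $17,748.40.
Over 26 months: Plan A costs 26 × $17,826.34 + $5,565.00 = $469,049.84; Plan B costs 26 × $17,748.40 = $461,458.40.
Plan B is cheaper by $469,049.84 − $461,458.40 = $7,591.44.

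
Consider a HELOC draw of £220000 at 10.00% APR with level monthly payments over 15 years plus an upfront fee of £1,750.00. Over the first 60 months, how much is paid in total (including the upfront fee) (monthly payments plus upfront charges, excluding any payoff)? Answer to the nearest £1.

£143,598

At 10.00% the monthly rate is 0.0083333, so the payment is 220,000 × 0.0083333 / (1 − 1.0083333^−180) = £2,364.13.
Total outlay = 60 × £2,364.13 + £1,750.00 = £143,597.80.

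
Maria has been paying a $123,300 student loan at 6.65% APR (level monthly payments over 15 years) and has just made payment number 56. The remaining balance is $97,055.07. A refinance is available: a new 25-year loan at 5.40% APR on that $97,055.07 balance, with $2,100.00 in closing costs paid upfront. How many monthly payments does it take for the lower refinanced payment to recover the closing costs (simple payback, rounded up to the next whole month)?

5 months

Current payment = 123,300 × 6.65%/12 / (1 − (1+0.0055417)^−180) = $1,084.27.
Refinanced payment = 97,055.07 × 0.0045000 / (1 − (1+0.0045000)^−300) = $590.22.
Monthly savings = $1,084.27 − $590.22 = $494.05.
Break-even = $2,100.00 / $494.05 = 4.25 → 5 months.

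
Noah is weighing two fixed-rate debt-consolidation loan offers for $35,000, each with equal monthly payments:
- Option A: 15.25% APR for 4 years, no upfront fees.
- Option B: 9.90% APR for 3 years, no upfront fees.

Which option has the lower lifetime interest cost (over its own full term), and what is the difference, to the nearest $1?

Option B by $6,371

Option A: monthly rate = 15.25%/12 = 0.0127083; payment = 35,000 × 0.0127083 / (1 − (1+0.0127083)^−48) = $978.52.
Total interest on Option A = 48 × $978.52 − $35,000 = $11,968.96.
Option B: at 9.90% the monthly rate is 0.0082500, so the payment is 35,000 × 0.0082500 / (1 − 1.0082500^−36) = $1,127.71.
Total interest on Option B = 36 × $1,127.71 − $35,000 = $5,597.56.
Option B is lower by $6,371.40.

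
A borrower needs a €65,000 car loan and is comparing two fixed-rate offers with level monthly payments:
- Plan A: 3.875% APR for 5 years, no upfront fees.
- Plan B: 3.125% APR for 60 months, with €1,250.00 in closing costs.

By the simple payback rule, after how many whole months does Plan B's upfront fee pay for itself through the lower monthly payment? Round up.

Plan A: monthly rate = 3.875%/12 = 0.0032292; payment = 65,000 × 0.0032292 / (1 − (1+0.0032292)^−60) = €1,193.41.
Plan B: at 3.125% the monthly rate is 0.0026042, so the payment is 65,000 × 0.0026042 / (1 − 1.0026042^−60) = €1,171.58.
Monthly savings = €1,193.41 − €1,171.58 = €21.83.
Break-even = €1,250.00 / €21.83 = 57.26 → 58 months.

58 months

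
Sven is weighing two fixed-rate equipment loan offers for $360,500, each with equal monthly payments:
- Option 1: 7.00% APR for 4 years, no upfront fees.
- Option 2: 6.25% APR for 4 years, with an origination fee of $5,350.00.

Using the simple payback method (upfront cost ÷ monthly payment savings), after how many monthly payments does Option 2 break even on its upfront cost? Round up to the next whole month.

Option 1: monthly rate = 7%/12 = 0.0058333; payment = 360,500 × 0.0058333 / (1 − (1+0.0058333)^−48) = $8,632.62.
Option 2: at 6.25% the monthly rate is 0.0052083, so the payment is 360,500 × 0.0052083 / (1 − 1.0052083^−48) = $8,507.74.
Monthly savings = $8,632.62 − $8,507.74 = $124.88.
Break-even = $5,350.00 / $124.88 = 42.84 → 43 months.

43 months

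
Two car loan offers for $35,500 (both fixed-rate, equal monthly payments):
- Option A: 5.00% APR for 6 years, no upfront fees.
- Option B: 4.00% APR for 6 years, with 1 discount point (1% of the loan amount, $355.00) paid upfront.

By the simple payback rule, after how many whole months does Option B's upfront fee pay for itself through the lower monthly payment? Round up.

22 months

Option A: at 5.00% the monthly rate is 0.0041667, so the payment is 35,500 × 0.0041667 / (1 − 1.0041667^−72) = $571.73.
Option B: at 4.00% the monthly rate is 0.0033333, so the payment is 35,500 × 0.0033333 / (1 − 1.0033333^−72) = $555.40.
Monthly savings = $571.73 − $555.40 = $16.33.
Break-even = $355.00 / $16.33 = 21.74 → 22 months.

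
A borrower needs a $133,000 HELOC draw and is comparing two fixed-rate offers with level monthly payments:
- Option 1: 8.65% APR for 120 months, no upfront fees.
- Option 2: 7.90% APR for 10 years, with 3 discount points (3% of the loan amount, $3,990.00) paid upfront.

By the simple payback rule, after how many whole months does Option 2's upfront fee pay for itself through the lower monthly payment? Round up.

Option 1: at 8.65% the monthly rate is 0.0072083, so the payment is 133,000 × 0.0072083 / (1 − 1.0072083^−120) = $1,659.70.
Option 2: monthly rate = 7.9%/12 = 0.0065833; payment = 133,000 × 0.0065833 / (1 − (1+0.0065833)^−120) = $1,606.64.
Monthly savings = $1,659.70 − $1,606.64 = $53.06.
Break-even = $3,990.00 / $53.06 = 75.20 → 76 months.

76 months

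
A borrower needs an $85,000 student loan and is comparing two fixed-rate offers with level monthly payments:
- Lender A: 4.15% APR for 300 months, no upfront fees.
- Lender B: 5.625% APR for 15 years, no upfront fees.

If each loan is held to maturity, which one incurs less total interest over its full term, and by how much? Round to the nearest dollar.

Lender A: monthly rate = 4.15%/12 = 0.0034583; payment = 85,000 × 0.0034583 / (1 − (1+0.0034583)^−300) = $455.73.
Total interest on Lender A = 300 × $455.73 − $85,000 = $51,719.00.
Lender B: monthly rate = 5.625%/12 = 0.0046875; payment = 85,000 × 0.0046875 / (1 − (1+0.0046875)^−180) = $700.17.
Total interest on Lender B = 180 × $700.17 − $85,000 = $41,030.60.
Lender B is lower by $10,688.40.

Lender B by $10,688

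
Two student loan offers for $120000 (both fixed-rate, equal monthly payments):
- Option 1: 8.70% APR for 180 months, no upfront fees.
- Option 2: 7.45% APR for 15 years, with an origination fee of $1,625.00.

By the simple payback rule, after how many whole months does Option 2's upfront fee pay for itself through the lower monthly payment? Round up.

Option 1: at 8.70% the monthly rate is 0.0072500, so the payment is 120,000 × 0.0072500 / (1 − 1.0072500^−180) = $1,195.80.
Option 2: at 7.45% the monthly rate is 0.0062083, so the payment is 120,000 × 0.0062083 / (1 − 1.0062083^−180) = $1,109.01.
Monthly savings = $1,195.80 − $1,109.01 = $86.79.
Break-even = $1,625.00 / $86.79 = 18.72 → 19 months.

19 months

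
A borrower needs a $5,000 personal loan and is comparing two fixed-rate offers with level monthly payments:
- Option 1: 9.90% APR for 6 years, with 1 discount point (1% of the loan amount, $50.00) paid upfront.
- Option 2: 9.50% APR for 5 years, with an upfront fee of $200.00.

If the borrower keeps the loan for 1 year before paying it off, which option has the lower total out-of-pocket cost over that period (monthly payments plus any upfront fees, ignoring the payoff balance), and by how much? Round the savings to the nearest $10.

Option 1: at 9.90% the monthly rate is 0.0082500, so the payment is 5,000 × 0.0082500 / (1 − 1.0082500^−72) = $92.38.
Option 2: at 9.50% the monthly rate is 0.0079167, so the payment is 5,000 × 0.0079167 / (1 − 1.0079167^−60) = $105.01.
Over 12 months: Option 1 costs 12 × $92.38 + $50.00 = $1,158.56; Option 2 costs 12 × $105.01 + $200.00 = $1,460.12.
Option 1 is cheaper by $1,460.12 − $1,158.56 = $301.56.

Option 1 by $300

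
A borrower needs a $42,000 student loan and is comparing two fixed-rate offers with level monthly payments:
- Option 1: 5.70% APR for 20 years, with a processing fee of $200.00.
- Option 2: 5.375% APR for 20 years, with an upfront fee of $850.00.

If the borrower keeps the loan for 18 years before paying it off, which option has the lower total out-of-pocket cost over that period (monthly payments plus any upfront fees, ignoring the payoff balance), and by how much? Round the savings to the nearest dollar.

Option 1: at 5.70% the monthly rate is 0.0047500, so the payment is 42,000 × 0.0047500 / (1 − 1.0047500^−240) = $293.68.
Option 2: at 5.375% the monthly rate is 0.0044792, so the payment is 42,000 × 0.0044792 / (1 − 1.0044792^−240) = $285.96.
Over 216 months: Option 1 costs 216 × $293.68 + $200.00 = $63,634.88; Option 2 costs 216 × $285.96 + $850.00 = $62,617.36.
Option 2 is cheaper by $63,634.88 − $62,617.36 = $1,017.52.

Option 2 by $1,018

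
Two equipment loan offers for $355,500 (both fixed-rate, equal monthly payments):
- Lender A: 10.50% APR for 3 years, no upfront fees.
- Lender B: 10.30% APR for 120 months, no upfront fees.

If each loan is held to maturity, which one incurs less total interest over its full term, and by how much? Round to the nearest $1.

Lender A: monthly rate = 10.5%/12 = 0.0087500; payment = 355,500 × 0.0087500 / (1 − (1+0.0087500)^−36) = $11,554.62.
Total interest on Lender A = 36 × $11,554.62 − $355,500 = $60,466.32.
Lender B: monthly rate = 10.3%/12 = 0.0085833; payment = 355,500 × 0.0085833 / (1 − (1+0.0085833)^−120) = $4,757.22.
Total interest on Lender B = 120 × $4,757.22 − $355,500 = $215,366.40.
Lender A is lower by $154,900.08.

Lender A by $154,900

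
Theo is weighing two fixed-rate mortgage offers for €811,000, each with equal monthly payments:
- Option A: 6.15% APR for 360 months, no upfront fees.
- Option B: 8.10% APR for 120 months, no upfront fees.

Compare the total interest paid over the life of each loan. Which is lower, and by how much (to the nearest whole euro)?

Option A: at 6.15% the monthly rate is 0.0051250, so the payment is 811,000 × 0.0051250 / (1 − 1.0051250^−360) = €4,940.84.
Total interest on Option A = 360 × €4,940.84 − €811,000 = €967,702.40.
Option B: monthly rate = 8.1%/12 = 0.0067500; payment = 811,000 × 0.0067500 / (1 − (1+0.0067500)^−120) = €9,882.57.
Total interest on Option B = 120 × €9,882.57 − €811,000 = €374,908.40.
Option B is lower by €592,794.00.

Option B by €592,794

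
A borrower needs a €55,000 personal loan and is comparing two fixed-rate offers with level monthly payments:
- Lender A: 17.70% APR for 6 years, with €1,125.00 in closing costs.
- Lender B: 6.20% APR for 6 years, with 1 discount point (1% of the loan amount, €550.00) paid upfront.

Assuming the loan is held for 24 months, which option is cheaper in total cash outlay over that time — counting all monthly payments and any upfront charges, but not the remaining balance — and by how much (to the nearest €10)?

Lender A: monthly rate = 17.7%/12 = 0.0147500; payment = 55,000 × 0.0147500 / (1 − (1+0.0147500)^−72) = €1,245.12.
Lender B: monthly rate = 6.2%/12 = 0.0051667; payment = 55,000 × 0.0051667 / (1 − (1+0.0051667)^−72) = €916.71.
Over 24 months: Lender A costs 24 × €1,245.12 + €1,125.00 = €31,007.88; Lender B costs 24 × €916.71 + €550.00 = €22,551.04.
Lender B is cheaper by €31,007.88 − €22,551.04 = €8,456.84.

Lender B by €8,460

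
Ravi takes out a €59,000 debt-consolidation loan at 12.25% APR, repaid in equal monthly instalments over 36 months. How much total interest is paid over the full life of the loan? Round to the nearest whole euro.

€11,801

At 12.25% the monthly rate is 0.0102083, so the payment is 59,000 × 0.0102083 / (1 − 1.0102083^−36) = €1,966.70.
Total paid = 36 × €1,966.70 = €70,801.20; interest = €70,801.20 − €59,000 = €11,801.20.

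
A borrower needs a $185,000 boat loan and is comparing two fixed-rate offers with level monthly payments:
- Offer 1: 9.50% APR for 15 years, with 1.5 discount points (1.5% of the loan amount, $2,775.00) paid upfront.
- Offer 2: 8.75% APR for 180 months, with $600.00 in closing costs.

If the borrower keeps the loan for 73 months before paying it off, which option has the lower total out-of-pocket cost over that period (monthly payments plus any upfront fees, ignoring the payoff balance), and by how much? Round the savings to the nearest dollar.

Offer 2 by $8,222

Offer 1: monthly rate = 9.5%/12 = 0.0079167; payment = 185,000 × 0.0079167 / (1 − (1+0.0079167)^−180) = $1,931.82.
Offer 2: monthly rate = 8.75%/12 = 0.0072917; payment = 185,000 × 0.0072917 / (1 − (1+0.0072917)^−180) = $1,848.98.
Over 73 months: Offer 1 costs 73 × $1,931.82 + $2,775.00 = $143,797.86; Offer 2 costs 73 × $1,848.98 + $600.00 = $135,575.54.
Offer 2 is cheaper by $143,797.86 − $135,575.54 = $8,222.32.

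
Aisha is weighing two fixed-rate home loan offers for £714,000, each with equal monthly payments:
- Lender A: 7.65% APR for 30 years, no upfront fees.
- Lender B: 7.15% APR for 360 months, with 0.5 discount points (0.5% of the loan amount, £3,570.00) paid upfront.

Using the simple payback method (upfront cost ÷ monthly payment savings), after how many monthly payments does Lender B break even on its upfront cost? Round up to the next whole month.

Lender A: monthly rate = 7.65%/12 = 0.0063750; payment = 714,000 × 0.0063750 / (1 − (1+0.0063750)^−360) = £5,065.93.
Lender B: at 7.15% the monthly rate is 0.0059583, so the payment is 714,000 × 0.0059583 / (1 − 1.0059583^−360) = £4,822.40.
Monthly savings = £5,065.93 − £4,822.40 = £243.53.
Break-even = £3,570.00 / £243.53 = 14.66 → 15 months.

15 months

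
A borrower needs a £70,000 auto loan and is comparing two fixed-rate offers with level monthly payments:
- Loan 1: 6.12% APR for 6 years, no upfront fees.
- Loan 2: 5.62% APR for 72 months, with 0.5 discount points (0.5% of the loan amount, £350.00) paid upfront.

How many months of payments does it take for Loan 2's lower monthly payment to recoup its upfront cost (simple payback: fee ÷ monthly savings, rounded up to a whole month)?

22 months

Loan 1: monthly rate = 6.12%/12 = 0.0051000; payment = 70,000 × 0.0051000 / (1 − (1+0.0051000)^−72) = £1,164.07.
Loan 2: monthly rate = 5.62%/12 = 0.0046833; payment = 70,000 × 0.0046833 / (1 − (1+0.0046833)^−72) = £1,147.59.
Monthly savings = £1,164.07 − £1,147.59 = £16.48.
Break-even = £350.00 / £16.48 = 21.24 → 22 months.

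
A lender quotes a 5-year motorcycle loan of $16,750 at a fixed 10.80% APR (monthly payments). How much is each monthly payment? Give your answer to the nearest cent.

$362.52

Monthly rate = 10.8%/12 = 0.0090000; payment = 16,750 × 0.0090000 / (1 − (1+0.0090000)^−60) = $362.52.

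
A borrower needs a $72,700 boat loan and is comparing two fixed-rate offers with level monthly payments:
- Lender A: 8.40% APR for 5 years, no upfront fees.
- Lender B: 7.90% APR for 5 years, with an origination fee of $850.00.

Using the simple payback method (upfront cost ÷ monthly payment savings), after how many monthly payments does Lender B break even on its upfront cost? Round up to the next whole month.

Lender A: at 8.40% the monthly rate is 0.0070000, so the payment is 72,700 × 0.0070000 / (1 − 1.0070000^−60) = $1,488.05.
Lender B: at 7.90% the monthly rate is 0.0065833, so the payment is 72,700 × 0.0065833 / (1 − 1.0065833^−60) = $1,470.62.
Monthly savings = $1,488.05 − $1,470.62 = $17.43.
Break-even = $850.00 / $17.43 = 48.77 → 49 months.

49 months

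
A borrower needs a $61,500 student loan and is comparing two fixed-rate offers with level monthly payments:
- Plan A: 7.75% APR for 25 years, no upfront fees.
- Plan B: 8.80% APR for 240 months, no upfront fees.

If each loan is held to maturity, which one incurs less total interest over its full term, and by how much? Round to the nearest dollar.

Plan A: at 7.75% the monthly rate is 0.0064583, so the payment is 61,500 × 0.0064583 / (1 − 1.0064583^−300) = $464.53.
Total interest on Plan A = 300 × $464.53 − $61,500 = $77,859.00.
Plan B: monthly rate = 8.8%/12 = 0.0073333; payment = 61,500 × 0.0073333 / (1 − (1+0.0073333)^−240) = $545.45.
Total interest on Plan B = 240 × $545.45 − $61,500 = $69,408.00.
Plan B is lower by $8,451.00.

Plan B by $8,451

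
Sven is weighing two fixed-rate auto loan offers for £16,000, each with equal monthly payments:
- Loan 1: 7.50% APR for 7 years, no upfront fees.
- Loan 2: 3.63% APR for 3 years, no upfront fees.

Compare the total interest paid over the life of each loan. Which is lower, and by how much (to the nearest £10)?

Loan 1: at 7.50% the monthly rate is 0.0062500, so the payment is 16,000 × 0.0062500 / (1 − 1.0062500^−84) = £245.41.
Total interest on Loan 1 = 84 × £245.41 − £16,000 = £4,614.44.
Loan 2: monthly rate = 3.63%/12 = 0.0030250; payment = 16,000 × 0.0030250 / (1 − (1+0.0030250)^−36) = £469.75.
Total interest on Loan 2 = 36 × £469.75 − £16,000 = £911.00.
Loan 2 is lower by £3,703.44.

Loan 2 by £3,700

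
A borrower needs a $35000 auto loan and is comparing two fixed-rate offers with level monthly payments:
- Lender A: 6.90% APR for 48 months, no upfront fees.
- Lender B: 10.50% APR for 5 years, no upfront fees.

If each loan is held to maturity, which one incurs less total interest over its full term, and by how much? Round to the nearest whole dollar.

Lender A: monthly rate = 6.9%/12 = 0.0057500; payment = 35,000 × 0.0057500 / (1 − (1+0.0057500)^−48) = $836.50.
Total interest on Lender A = 48 × $836.50 − $35,000 = $5,152.00.
Lender B: monthly rate = 10.5%/12 = 0.0087500; payment = 35,000 × 0.0087500 / (1 − (1+0.0087500)^−60) = $752.29.
Total interest on Lender B = 60 × $752.29 − $35,000 = $10,137.40.
Lender A is lower by $4,985.40.

Lender A by $4,985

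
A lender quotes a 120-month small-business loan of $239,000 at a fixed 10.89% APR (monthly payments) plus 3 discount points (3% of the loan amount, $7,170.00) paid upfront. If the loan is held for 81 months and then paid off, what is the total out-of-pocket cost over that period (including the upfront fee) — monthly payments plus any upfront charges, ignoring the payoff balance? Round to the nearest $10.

$272,640

At 10.89% the monthly rate is 0.0090750, so the payment is 239,000 × 0.0090750 / (1 − 1.0090750^−120) = $3,277.36.
Total outlay = 81 × $3,277.36 + $7,170.00 = $272,636.16.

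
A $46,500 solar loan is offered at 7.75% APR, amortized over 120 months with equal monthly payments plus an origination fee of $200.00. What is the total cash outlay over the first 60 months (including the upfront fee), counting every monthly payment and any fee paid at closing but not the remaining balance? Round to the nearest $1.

$33,683

At 7.75% the monthly rate is 0.0064583, so the payment is 46,500 × 0.0064583 / (1 − 1.0064583^−120) = $558.05.
Total outlay = 60 × $558.05 + $200.00 = $33,683.00.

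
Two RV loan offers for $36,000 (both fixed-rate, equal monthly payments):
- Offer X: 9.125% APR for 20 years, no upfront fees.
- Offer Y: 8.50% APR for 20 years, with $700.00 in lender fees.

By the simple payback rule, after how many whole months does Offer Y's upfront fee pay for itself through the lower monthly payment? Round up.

49 months

Offer X: at 9.125% the monthly rate is 0.0076042, so the payment is 36,000 × 0.0076042 / (1 − 1.0076042^−240) = $326.80.
Offer Y: monthly rate = 8.5%/12 = 0.0070833; payment = 36,000 × 0.0070833 / (1 − (1+0.0070833)^−240) = $312.42.
Monthly savings = $326.80 − $312.42 = $14.38.
Break-even = $700.00 / $14.38 = 48.68 → 49 months.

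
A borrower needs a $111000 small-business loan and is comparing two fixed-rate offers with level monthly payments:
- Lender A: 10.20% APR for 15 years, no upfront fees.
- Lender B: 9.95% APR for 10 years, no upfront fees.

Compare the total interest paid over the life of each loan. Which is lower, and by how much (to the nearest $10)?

Lender B by $41,500

Lender A: at 10.20% the monthly rate is 0.0085000, so the payment is 111,000 × 0.0085000 / (1 − 1.0085000^−180) = $1,206.43.
Total interest on Lender A = 180 × $1,206.43 − $111,000 = $106,157.40.
Lender B: at 9.95% the monthly rate is 0.0082917, so the payment is 111,000 × 0.0082917 / (1 − 1.0082917^−120) = $1,463.80.
Total interest on Lender B = 120 × $1,463.80 − $111,000 = $64,656.00.
Lender B is lower by $41,501.40.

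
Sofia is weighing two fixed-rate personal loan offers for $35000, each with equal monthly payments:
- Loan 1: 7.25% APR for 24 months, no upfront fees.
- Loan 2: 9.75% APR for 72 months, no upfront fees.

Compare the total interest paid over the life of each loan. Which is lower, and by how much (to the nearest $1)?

Loan 1: monthly rate = 7.25%/12 = 0.0060417; payment = 35,000 × 0.0060417 / (1 − (1+0.0060417)^−24) = $1,571.01.
Total interest on Loan 1 = 24 × $1,571.01 − $35,000 = $2,704.24.
Loan 2: monthly rate = 9.75%/12 = 0.0081250; payment = 35,000 × 0.0081250 / (1 − (1+0.0081250)^−72) = $644.00.
Total interest on Loan 2 = 72 × $644.00 − $35,000 = $11,368.00.
Loan 1 is lower by $8,663.76.

Loan 1 by $8,664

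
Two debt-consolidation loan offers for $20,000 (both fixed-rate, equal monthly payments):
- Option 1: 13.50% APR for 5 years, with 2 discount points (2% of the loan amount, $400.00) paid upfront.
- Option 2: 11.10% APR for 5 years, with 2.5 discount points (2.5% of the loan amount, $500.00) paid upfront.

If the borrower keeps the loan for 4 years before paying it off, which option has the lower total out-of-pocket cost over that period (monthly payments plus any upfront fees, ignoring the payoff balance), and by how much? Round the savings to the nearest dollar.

Option 2 by $1,069

Option 1: at 13.50% the monthly rate is 0.0112500, so the payment is 20,000 × 0.0112500 / (1 − 1.0112500^−60) = $460.20.
Option 2: monthly rate = 11.1%/12 = 0.0092500; payment = 20,000 × 0.0092500 / (1 − (1+0.0092500)^−60) = $435.85.
Over 48 months: Option 1 costs 48 × $460.20 + $400.00 = $22,489.60; Option 2 costs 48 × $435.85 + $500.00 = $21,420.80.
Option 2 is cheaper by $22,489.60 − $21,420.80 = $1,068.80.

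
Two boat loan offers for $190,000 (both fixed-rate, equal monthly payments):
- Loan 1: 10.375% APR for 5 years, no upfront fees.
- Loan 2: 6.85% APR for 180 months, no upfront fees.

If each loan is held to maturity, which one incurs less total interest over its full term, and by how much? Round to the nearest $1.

Loan 1 by $60,213

Loan 1: monthly rate = 10.375%/12 = 0.0086458; payment = 190,000 × 0.0086458 / (1 − (1+0.0086458)^−60) = $4,072.09.
Total interest on Loan 1 = 60 × $4,072.09 − $190,000 = $54,325.40.
Loan 2: monthly rate = 6.85%/12 = 0.0057083; payment = 190,000 × 0.0057083 / (1 − (1+0.0057083)^−180) = $1,691.88.
Total interest on Loan 2 = 180 × $1,691.88 − $190,000 = $114,538.40.
Loan 1 is lower by $60,213.00.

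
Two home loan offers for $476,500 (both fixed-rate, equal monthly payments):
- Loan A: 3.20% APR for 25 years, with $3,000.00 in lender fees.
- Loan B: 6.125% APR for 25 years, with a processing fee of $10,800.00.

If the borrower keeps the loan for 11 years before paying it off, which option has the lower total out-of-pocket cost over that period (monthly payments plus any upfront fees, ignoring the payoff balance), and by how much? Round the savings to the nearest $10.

Loan A: at 3.20% the monthly rate is 0.0026667, so the payment is 476,500 × 0.0026667 / (1 − 1.0026667^−300) = $2,309.50.
Loan B: at 6.125% the monthly rate is 0.0051042, so the payment is 476,500 × 0.0051042 / (1 − 1.0051042^−300) = $3,106.61.
Over 132 months: Loan A costs 132 × $2,309.50 + $3,000.00 = $307,854.00; Loan B costs 132 × $3,106.61 + $10,800.00 = $420,872.52.
Loan A is cheaper by $420,872.52 − $307,854.00 = $113,018.52.

Loan A by $113,020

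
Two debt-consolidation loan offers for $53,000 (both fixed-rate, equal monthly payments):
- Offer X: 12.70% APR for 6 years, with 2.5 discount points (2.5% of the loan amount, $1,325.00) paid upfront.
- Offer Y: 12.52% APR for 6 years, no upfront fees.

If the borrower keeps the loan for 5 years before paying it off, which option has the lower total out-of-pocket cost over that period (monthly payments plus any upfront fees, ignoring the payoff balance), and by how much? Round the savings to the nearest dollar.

Offer Y by $1,625

Offer X: at 12.70% the monthly rate is 0.0105833, so the payment is 53,000 × 0.0105833 / (1 − 1.0105833^−72) = $1,055.55.
Offer Y: at 12.52% the monthly rate is 0.0104333, so the payment is 53,000 × 0.0104333 / (1 − 1.0104333^−72) = $1,050.55.
Over 60 months: Offer X costs 60 × $1,055.55 + $1,325.00 = $64,658.00; Offer Y costs 60 × $1,050.55 = $63,033.00.
Offer Y is cheaper by $64,658.00 − $63,033.00 = $1,625.00.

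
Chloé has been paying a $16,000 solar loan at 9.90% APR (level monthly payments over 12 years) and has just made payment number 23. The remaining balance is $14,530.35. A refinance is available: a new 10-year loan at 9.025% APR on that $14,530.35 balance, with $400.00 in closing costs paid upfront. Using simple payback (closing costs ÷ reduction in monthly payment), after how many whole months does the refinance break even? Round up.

67 months

Current payment = 16,000 × 9.9%/12 / (1 − (1+0.0082500)^−144) = $190.29.
Refinanced payment = 14,530.35 × 0.0075208 / (1 − (1+0.0075208)^−120) = $184.26.
Monthly savings = $190.29 − $184.26 = $6.03.
Break-even = $400.00 / $6.03 = 66.33 → 67 months.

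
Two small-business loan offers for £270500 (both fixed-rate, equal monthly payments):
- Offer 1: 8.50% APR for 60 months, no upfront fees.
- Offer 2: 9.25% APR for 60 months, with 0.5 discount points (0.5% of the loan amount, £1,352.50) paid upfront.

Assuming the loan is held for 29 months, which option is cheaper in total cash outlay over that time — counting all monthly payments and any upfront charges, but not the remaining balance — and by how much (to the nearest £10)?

Offer 1 by £4,200

Offer 1: at 8.50% the monthly rate is 0.0070833, so the payment is 270,500 × 0.0070833 / (1 − 1.0070833^−60) = £5,549.72.
Offer 2: at 9.25% the monthly rate is 0.0077083, so the payment is 270,500 × 0.0077083 / (1 − 1.0077083^−60) = £5,648.01.
Over 29 months: Offer 1 costs 29 × £5,549.72 = £160,941.88; Offer 2 costs 29 × £5,648.01 + £1,352.50 = £165,144.79.
Offer 1 is cheaper by £165,144.79 − £160,941.88 = £4,202.91.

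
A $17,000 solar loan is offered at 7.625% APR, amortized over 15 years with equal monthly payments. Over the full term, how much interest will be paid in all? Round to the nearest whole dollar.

$11,584

Monthly rate = 7.625%/12 = 0.0063542; payment = 17,000 × 0.0063542 / (1 − (1+0.0063542)^−180) = $158.80.
Total paid = 180 × $158.80 = $28,584.00; interest = $28,584.00 − $17,000 = $11,584.00.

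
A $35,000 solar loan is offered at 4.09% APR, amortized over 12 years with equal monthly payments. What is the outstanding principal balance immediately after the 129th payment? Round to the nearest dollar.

$4,496

With monthly rate i = 4.09%/12 = 0.0034083, the balance after k of n payments is P · [(1+i)^n − (1+i)^k] / [(1+i)^n − 1].
(1+0.0034083)^144 = 1.63225989 and (1+0.0034083)^129 = 1.55104271, so the balance is 35,000 × (1.63225989 − 1.55104271) / (1.63225989 − 1) = $4,495.94.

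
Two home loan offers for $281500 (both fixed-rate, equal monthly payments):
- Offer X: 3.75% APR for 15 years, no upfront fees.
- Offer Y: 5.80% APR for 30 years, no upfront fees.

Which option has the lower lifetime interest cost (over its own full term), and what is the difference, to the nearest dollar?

Offer X: monthly rate = 3.75%/12 = 0.0031250; payment = 281,500 × 0.0031250 / (1 − (1+0.0031250)^−180) = $2,047.13.
Total interest on Offer X = 180 × $2,047.13 − $281,500 = $86,983.40.
Offer Y: monthly rate = 5.8%/12 = 0.0048333; payment = 281,500 × 0.0048333 / (1 − (1+0.0048333)^−360) = $1,651.71.
Total interest on Offer Y = 360 × $1,651.71 − $281,500 = $313,115.60.
Offer X is lower by $226,132.20.

Offer X by $226,132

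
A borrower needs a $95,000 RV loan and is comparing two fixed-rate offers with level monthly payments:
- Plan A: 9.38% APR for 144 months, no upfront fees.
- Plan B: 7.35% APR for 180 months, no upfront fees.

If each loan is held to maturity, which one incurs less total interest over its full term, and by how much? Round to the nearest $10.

Plan B by $1,560

Plan A: at 9.38% the monthly rate is 0.0078167, so the payment is 95,000 × 0.0078167 / (1 − 1.0078167^−144) = $1,101.56.
Total interest on Plan A = 144 × $1,101.56 − $95,000 = $63,624.64.
Plan B: at 7.35% the monthly rate is 0.0061250, so the payment is 95,000 × 0.0061250 / (1 − 1.0061250^−180) = $872.58.
Total interest on Plan B = 180 × $872.58 − $95,000 = $62,064.40.
Plan B is lower by $1,560.24.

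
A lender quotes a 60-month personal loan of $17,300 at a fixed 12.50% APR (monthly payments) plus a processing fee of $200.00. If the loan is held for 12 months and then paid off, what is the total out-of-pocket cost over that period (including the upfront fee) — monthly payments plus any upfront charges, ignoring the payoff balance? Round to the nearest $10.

At 12.50% the monthly rate is 0.0104167, so the payment is 17,300 × 0.0104167 / (1 − 1.0104167^−60) = $389.21.
Total outlay = 12 × $389.21 + $200.00 = $4,870.52.

$4,870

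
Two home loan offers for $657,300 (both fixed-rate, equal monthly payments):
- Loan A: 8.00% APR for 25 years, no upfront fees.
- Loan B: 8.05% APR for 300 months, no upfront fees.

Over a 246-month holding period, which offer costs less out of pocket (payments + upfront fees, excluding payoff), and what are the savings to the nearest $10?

Loan A: monthly rate = 8%/12 = 0.0066667; payment = 657,300 × 0.0066667 / (1 − (1+0.0066667)^−300) = $5,073.15.
Loan B: monthly rate = 8.05%/12 = 0.0067083; payment = 657,300 × 0.0067083 / (1 − (1+0.0067083)^−300) = $5,094.94.
Over 246 months: Loan A costs 246 × $5,073.15 = $1,247,994.90; Loan B costs 246 × $5,094.94 = $1,253,355.24.
Loan A is cheaper by $1,253,355.24 − $1,247,994.90 = $5,360.34.

Loan A by $5,360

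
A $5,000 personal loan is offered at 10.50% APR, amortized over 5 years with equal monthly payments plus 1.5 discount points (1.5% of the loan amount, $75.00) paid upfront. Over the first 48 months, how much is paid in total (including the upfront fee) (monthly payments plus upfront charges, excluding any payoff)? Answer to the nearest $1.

$5,234

At 10.50% the monthly rate is 0.0087500, so the payment is 5,000 × 0.0087500 / (1 − 1.0087500^−60) = $107.47.
Total outlay = 48 × $107.47 + $75.00 = $5,233.56.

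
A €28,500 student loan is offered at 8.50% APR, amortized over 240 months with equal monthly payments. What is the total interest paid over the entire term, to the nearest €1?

Monthly rate = 8.5%/12 = 0.0070833; payment = 28,500 × 0.0070833 / (1 − (1+0.0070833)^−240) = €247.33.
Total paid = 240 × €247.33 = €59,359.20; interest = €59,359.20 − €28,500 = €30,859.20.

€30,859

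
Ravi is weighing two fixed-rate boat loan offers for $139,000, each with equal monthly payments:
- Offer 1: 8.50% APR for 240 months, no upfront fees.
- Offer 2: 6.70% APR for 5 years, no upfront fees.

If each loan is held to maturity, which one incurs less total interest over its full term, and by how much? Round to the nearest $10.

Offer 2 by $125,540

Offer 1: monthly rate = 8.5%/12 = 0.0070833; payment = 139,000 × 0.0070833 / (1 − (1+0.0070833)^−240) = $1,206.27.
Total interest on Offer 1 = 240 × $1,206.27 − $139,000 = $150,504.80.
Offer 2: monthly rate = 6.7%/12 = 0.0055833; payment = 139,000 × 0.0055833 / (1 − (1+0.0055833)^−60) = $2,732.74.
Total interest on Offer 2 = 60 × $2,732.74 − $139,000 = $24,964.40.
Offer 2 is lower by $125,540.40.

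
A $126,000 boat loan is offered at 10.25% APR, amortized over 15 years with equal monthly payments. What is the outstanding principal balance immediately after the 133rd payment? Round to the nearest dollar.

With monthly rate i = 10.25%/12 = 0.0085417, the balance after k of n payments is P · [(1+i)^n − (1+i)^k] / [(1+i)^n − 1].
(1+0.0085417)^180 = 4.62266208 and (1+0.0085417)^133 = 3.09942706, so the balance is 126,000 × (4.62266208 − 3.09942706) / (4.62266208 − 1) = $52,979.72.

$52,980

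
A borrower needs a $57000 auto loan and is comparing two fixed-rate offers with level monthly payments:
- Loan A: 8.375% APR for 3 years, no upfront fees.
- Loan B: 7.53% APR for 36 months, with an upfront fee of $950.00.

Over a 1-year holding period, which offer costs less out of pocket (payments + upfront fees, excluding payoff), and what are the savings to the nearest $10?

Loan A by $680

Loan A: at 8.375% the monthly rate is 0.0069792, so the payment is 57,000 × 0.0069792 / (1 − 1.0069792^−36) = $1,796.05.
Loan B: at 7.53% the monthly rate is 0.0062750, so the payment is 57,000 × 0.0062750 / (1 − 1.0062750^−36) = $1,773.84.
Over 12 months: Loan A costs 12 × $1,796.05 = $21,552.60; Loan B costs 12 × $1,773.84 + $950.00 = $22,236.08.
Loan A is cheaper by $22,236.08 − $21,552.60 = $683.48.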